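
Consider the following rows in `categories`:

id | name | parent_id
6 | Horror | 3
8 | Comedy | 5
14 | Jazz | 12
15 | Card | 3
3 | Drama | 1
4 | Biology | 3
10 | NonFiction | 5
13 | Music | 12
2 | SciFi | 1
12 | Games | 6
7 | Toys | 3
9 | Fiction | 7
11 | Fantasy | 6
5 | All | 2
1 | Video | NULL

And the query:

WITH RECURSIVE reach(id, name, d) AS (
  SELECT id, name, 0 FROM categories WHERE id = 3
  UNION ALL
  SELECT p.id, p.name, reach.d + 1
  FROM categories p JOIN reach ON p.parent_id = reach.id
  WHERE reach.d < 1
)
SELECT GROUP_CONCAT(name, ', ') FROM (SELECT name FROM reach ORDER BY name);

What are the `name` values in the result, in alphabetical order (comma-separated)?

Biology, Card, Drama, Horror, Toys

Base: id=3 (Drama) at d 0.
Iteration 1: rows with parent_id in {3} -> Biology (id 4, d 1), Horror (id 6, d 1), Toys (id 7, d 1), Card (id 15, d 1).
Iteration 2: d < 1 fails for all current rows; recursion stops.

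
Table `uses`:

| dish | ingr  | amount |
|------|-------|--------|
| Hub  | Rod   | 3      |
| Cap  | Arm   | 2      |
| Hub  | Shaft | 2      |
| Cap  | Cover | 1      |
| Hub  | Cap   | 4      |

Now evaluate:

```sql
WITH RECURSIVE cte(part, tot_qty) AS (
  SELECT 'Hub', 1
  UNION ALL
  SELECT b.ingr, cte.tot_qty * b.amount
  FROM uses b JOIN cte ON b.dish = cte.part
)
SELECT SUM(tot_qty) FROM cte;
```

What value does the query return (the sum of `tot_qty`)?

Base: (Hub, tot_qty=1).
Iteration 1: components of {Hub} -> Cap = 1*4 = 4, Rod = 1*3 = 3, Shaft = 1*2 = 2.
Iteration 2: components of {Cap,Rod,Shaft} -> Arm = 4*2 = 8, Cover = 4*1 = 4.
Iteration 3: no further components; recursion stops.
SUM(tot_qty) = 1 + 4 + 2 + 3 + 8 + 4 = 22.

22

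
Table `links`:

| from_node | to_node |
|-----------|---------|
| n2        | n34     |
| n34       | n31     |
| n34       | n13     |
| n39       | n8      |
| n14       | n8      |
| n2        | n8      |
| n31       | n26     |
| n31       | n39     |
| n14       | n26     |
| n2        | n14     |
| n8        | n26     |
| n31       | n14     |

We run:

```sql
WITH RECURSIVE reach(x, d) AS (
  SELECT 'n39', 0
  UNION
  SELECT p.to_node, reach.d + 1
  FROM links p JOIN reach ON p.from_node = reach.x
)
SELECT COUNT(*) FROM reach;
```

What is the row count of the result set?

Base: (n39, d=0).
Iteration 1: edges from {n39} -> (n8, d=1).
Iteration 2: edges from {n8} -> (n26, d=2).
Iteration 3: no outgoing edges from {n26}; recursion stops.
Total rows emitted: 3.

3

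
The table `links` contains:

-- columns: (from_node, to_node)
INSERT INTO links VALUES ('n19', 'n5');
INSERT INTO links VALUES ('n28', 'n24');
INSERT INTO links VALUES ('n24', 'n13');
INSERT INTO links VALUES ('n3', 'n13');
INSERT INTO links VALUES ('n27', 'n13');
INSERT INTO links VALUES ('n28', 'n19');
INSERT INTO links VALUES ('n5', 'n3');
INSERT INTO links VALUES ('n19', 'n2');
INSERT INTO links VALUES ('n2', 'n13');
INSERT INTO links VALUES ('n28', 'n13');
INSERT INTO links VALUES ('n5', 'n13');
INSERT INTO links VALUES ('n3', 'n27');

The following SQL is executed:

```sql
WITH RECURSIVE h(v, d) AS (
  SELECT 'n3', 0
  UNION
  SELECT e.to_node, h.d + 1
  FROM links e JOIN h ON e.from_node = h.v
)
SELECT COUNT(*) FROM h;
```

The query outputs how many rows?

Base: (n3, d=0).
Iteration 1: edges from {n3} -> (n13, d=1), (n27, d=1).
Iteration 2: edges from {n13,n27} -> (n13, d=2).
Iteration 3: no outgoing edges from {n13}; recursion stops.
Total rows emitted: 4.

4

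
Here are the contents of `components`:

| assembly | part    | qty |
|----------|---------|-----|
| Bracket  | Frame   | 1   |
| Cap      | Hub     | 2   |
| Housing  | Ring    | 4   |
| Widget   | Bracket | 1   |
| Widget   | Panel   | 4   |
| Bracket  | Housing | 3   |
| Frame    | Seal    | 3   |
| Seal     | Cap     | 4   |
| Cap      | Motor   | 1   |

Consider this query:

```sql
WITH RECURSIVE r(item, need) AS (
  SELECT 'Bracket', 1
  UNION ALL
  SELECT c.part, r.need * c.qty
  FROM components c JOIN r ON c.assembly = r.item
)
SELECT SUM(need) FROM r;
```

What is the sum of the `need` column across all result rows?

68

Base: (Bracket, need=1).
Iteration 1: components of {Bracket} -> Frame = 1*1 = 1, Housing = 1*3 = 3.
Iteration 2: components of {Frame,Housing} -> Ring = 3*4 = 12, Seal = 1*3 = 3.
Iteration 3: components of {Ring,Seal} -> Cap = 3*4 = 12.
Iteration 4: components of {Cap} -> Hub = 12*2 = 24, Motor = 12*1 = 12.
Iteration 5: no further components; recursion stops.
SUM(need) = 1 + 1 + 3 + 3 + 12 + 12 + 24 + 12 = 68.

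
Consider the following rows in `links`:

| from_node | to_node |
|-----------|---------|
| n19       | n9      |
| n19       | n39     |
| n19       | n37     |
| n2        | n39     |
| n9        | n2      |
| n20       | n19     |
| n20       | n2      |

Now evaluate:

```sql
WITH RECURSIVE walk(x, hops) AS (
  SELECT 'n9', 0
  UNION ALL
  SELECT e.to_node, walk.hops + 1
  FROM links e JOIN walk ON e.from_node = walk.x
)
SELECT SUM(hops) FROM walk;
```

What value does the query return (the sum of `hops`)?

Base: (n9, hops=0).
Iteration 1: edges from {n9} -> (n2, hops=1).
Iteration 2: edges from {n2} -> (n39, hops=2).
Iteration 3: no outgoing edges from {n39}; recursion stops.
SUM(hops) = 0 + 1 + 2 = 3.

3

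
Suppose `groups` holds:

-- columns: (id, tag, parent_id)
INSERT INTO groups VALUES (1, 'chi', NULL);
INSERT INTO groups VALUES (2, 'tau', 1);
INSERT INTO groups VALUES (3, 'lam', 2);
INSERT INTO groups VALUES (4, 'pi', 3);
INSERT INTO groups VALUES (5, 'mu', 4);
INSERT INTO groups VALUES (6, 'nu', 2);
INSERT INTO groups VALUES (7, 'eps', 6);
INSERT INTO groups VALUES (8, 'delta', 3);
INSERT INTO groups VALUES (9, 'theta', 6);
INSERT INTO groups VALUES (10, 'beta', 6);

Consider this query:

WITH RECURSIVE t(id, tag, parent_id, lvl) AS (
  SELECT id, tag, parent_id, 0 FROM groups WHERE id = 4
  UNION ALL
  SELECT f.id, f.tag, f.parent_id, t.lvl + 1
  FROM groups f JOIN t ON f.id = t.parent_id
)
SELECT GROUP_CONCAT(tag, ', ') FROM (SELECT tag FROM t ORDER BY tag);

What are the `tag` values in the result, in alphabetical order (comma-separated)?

chi, lam, pi, tau

Base: id=4 (pi), parent_id=3, lvl 0.
Iteration 1: join on id=3 -> lam (id 3, parent_id=2, lvl 1).
Iteration 2: join on id=2 -> tau (id 2, parent_id=1, lvl 2).
Iteration 3: join on id=1 -> chi (id 1, parent_id=NULL, lvl 3).
Iteration 4: parent_id is NULL; no match; recursion stops.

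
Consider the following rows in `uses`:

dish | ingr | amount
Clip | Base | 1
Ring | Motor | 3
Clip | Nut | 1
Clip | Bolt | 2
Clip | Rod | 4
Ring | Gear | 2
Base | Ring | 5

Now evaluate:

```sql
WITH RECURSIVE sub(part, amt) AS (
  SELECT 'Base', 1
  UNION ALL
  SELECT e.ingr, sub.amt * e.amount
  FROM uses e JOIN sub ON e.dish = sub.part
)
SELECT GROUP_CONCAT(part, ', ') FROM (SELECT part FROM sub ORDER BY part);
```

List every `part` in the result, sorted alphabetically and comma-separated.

Base: (Base, amt=1).
Iteration 1: components of {Base} -> Ring = 1*5 = 5.
Iteration 2: components of {Ring} -> Gear = 5*2 = 10, Motor = 5*3 = 15.
Iteration 3: no further components; recursion stops.

Base, Gear, Motor, Ring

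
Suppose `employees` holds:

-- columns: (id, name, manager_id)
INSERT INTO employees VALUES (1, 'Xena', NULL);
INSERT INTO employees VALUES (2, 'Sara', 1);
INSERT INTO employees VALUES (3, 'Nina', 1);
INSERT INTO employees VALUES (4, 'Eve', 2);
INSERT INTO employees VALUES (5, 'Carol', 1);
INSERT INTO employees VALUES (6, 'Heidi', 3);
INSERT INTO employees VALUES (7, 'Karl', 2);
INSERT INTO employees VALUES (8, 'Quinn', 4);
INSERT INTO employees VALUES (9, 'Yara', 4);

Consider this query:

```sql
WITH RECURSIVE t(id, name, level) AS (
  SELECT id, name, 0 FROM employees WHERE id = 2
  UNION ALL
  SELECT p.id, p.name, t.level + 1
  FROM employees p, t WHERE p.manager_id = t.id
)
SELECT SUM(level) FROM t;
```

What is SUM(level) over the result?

Base: id=2 (Sara) at level 0.
Iteration 1: rows with manager_id in {2} -> Eve (id 4, level 1), Karl (id 7, level 1).
Iteration 2: rows with manager_id in {4,7} -> Quinn (id 8, level 2), Yara (id 9, level 2).
Iteration 3: no rows with manager_id in {8,9}; recursion stops.
SUM(level) = 0 + 1 + 1 + 2 + 2 = 6.

6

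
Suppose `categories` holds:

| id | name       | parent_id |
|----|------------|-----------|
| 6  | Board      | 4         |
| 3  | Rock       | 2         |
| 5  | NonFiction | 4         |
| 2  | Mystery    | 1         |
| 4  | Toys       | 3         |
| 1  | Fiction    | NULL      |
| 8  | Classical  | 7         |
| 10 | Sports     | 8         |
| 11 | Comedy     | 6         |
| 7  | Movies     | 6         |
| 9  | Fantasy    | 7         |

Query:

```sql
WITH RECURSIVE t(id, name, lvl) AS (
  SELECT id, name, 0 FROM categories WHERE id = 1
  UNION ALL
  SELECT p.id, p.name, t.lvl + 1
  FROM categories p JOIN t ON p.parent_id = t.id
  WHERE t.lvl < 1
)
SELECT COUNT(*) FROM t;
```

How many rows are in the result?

2

Base: id=1 (Fiction) at lvl 0.
Iteration 1: rows with parent_id in {1} -> Mystery (id 2, lvl 1).
Iteration 2: lvl < 1 fails for all current rows; recursion stops.
Total rows emitted: 2.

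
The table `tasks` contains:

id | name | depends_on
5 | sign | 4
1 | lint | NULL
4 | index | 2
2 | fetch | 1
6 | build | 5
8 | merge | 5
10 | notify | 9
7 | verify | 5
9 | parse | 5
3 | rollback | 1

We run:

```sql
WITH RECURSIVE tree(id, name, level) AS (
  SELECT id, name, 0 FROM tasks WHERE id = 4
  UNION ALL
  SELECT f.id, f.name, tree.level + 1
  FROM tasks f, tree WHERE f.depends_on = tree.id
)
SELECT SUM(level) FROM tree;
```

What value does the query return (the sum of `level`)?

Base: id=4 (index) at level 0.
Iteration 1: rows with depends_on in {4} -> sign (id 5, level 1).
Iteration 2: rows with depends_on in {5} -> build (id 6, level 2), verify (id 7, level 2), merge (id 8, level 2), parse (id 9, level 2).
Iteration 3: rows with depends_on in {6,7,8,9} -> notify (id 10, level 3).
Iteration 4: no rows with depends_on in {10}; recursion stops.
SUM(level) = 0 + 1 + 2 + 2 + 2 + 2 + 3 = 12.

12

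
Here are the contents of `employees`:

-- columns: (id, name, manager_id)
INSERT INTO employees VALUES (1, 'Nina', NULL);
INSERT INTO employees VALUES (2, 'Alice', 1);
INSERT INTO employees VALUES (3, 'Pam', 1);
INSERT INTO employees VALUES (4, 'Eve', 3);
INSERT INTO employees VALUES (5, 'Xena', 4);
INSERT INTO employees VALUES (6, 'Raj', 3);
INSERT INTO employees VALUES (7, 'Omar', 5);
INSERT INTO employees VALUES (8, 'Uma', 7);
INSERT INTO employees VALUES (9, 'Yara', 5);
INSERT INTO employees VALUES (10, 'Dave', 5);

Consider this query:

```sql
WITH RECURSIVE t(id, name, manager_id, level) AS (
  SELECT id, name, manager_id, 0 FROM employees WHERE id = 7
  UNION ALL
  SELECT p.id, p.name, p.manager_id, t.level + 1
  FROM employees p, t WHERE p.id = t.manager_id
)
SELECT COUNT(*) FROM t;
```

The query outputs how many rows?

5

Base: id=7 (Omar), manager_id=5, level 0.
Iteration 1: join on id=5 -> Xena (id 5, manager_id=4, level 1).
Iteration 2: join on id=4 -> Eve (id 4, manager_id=3, level 2).
Iteration 3: join on id=3 -> Pam (id 3, manager_id=1, level 3).
Iteration 4: join on id=1 -> Nina (id 1, manager_id=NULL, level 4).
Iteration 5: manager_id is NULL; no match; recursion stops.
Total rows emitted: 5.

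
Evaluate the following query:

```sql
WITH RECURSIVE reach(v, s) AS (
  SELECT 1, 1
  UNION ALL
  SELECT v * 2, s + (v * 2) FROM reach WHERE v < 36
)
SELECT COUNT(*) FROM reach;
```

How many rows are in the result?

Base: v=1, s=1.
Iteration 1: 1 < 36 holds -> v = 1 * 2 = 2, s = 1 + 2 = 3.
Iteration 2: 2 < 36 holds -> v = 2 * 2 = 4, s = 3 + 4 = 7.
Iteration 3: 4 < 36 holds -> v = 4 * 2 = 8, s = 7 + 8 = 15.
Iteration 4: 8 < 36 holds -> v = 8 * 2 = 16, s = 15 + 16 = 31.
Iteration 5: 16 < 36 holds -> v = 16 * 2 = 32, s = 31 + 32 = 63.
Iteration 6: 32 < 36 holds -> v = 32 * 2 = 64, s = 63 + 64 = 127.
Iteration 7: 64 < 36 fails; recursion stops.
Total rows emitted: 7.

7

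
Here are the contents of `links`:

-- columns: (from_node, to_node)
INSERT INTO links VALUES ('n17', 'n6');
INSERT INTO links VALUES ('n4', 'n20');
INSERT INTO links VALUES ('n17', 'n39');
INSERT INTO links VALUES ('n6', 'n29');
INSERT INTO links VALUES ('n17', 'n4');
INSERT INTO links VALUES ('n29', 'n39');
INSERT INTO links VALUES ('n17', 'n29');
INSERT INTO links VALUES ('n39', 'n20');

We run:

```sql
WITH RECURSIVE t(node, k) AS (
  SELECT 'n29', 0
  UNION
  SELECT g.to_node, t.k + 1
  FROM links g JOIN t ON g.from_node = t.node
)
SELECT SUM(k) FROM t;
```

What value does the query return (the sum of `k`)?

Base: (n29, k=0).
Iteration 1: edges from {n29} -> (n39, k=1).
Iteration 2: edges from {n39} -> (n20, k=2).
Iteration 3: no outgoing edges from {n20}; recursion stops.
SUM(k) = 0 + 1 + 2 = 3.

3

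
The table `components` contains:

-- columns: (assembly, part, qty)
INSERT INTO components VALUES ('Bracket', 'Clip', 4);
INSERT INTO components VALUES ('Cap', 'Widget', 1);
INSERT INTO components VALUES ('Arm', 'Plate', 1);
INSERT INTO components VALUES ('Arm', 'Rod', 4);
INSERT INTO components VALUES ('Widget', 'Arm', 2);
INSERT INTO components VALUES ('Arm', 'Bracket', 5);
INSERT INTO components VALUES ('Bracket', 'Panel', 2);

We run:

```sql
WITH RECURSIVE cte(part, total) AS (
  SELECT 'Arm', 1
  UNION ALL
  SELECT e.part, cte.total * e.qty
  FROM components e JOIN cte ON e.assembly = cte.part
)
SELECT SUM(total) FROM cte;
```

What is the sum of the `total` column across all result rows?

41

Base: (Arm, total=1).
Iteration 1: components of {Arm} -> Bracket = 1*5 = 5, Plate = 1*1 = 1, Rod = 1*4 = 4.
Iteration 2: components of {Bracket,Plate,Rod} -> Clip = 5*4 = 20, Panel = 5*2 = 10.
Iteration 3: no further components; recursion stops.
SUM(total) = 1 + 1 + 5 + 4 + 20 + 10 = 41.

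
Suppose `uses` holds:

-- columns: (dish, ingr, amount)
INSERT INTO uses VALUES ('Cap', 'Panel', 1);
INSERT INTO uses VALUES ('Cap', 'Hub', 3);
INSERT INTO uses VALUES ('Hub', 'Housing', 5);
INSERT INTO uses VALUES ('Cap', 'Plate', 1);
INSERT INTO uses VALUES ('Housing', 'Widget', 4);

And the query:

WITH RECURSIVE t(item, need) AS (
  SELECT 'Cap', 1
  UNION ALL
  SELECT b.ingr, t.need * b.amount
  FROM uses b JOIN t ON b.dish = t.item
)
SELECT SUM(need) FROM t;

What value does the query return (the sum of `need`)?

81

Base: (Cap, need=1).
Iteration 1: components of {Cap} -> Hub = 1*3 = 3, Panel = 1*1 = 1, Plate = 1*1 = 1.
Iteration 2: components of {Hub,Panel,Plate} -> Housing = 3*5 = 15.
Iteration 3: components of {Housing} -> Widget = 15*4 = 60.
Iteration 4: no further components; recursion stops.
SUM(need) = 1 + 1 + 3 + 1 + 15 + 60 = 81.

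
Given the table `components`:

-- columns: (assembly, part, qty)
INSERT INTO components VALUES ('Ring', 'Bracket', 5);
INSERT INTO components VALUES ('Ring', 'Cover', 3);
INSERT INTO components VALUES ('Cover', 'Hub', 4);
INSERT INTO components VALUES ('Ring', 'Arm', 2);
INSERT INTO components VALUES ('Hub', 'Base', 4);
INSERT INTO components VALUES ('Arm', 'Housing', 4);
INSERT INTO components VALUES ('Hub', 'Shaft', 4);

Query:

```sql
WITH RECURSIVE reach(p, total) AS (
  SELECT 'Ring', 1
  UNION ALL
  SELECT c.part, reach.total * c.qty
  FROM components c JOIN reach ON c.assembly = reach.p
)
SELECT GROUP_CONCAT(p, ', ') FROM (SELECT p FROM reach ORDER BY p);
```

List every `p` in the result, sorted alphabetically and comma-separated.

Base: (Ring, total=1).
Iteration 1: components of {Ring} -> Arm = 1*2 = 2, Bracket = 1*5 = 5, Cover = 1*3 = 3.
Iteration 2: components of {Arm,Bracket,Cover} -> Housing = 2*4 = 8, Hub = 3*4 = 12.
Iteration 3: components of {Housing,Hub} -> Base = 12*4 = 48, Shaft = 12*4 = 48.
Iteration 4: no further components; recursion stops.

Arm, Base, Bracket, Cover, Housing, Hub, Ring, Shaft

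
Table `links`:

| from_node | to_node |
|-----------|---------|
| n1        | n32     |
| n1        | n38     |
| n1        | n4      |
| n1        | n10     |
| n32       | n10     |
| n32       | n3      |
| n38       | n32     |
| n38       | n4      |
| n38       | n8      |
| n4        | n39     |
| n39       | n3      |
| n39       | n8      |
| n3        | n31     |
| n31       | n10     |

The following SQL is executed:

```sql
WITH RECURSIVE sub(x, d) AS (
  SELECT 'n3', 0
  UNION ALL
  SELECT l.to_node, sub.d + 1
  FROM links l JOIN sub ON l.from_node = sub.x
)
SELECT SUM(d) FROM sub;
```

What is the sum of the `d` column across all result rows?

3

Base: (n3, d=0).
Iteration 1: edges from {n3} -> (n31, d=1).
Iteration 2: edges from {n31} -> (n10, d=2).
Iteration 3: no outgoing edges from {n10}; recursion stops.
SUM(d) = 0 + 1 + 2 = 3.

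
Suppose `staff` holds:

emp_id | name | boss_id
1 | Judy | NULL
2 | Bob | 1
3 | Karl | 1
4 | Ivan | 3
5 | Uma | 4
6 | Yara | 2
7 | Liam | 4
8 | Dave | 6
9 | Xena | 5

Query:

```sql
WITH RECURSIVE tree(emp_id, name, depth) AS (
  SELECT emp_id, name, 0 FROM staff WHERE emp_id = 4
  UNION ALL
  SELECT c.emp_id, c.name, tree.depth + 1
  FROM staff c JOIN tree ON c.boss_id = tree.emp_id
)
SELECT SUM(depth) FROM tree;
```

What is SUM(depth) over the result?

Base: emp_id=4 (Ivan) at depth 0.
Iteration 1: rows with boss_id in {4} -> Uma (id 5, depth 1), Liam (id 7, depth 1).
Iteration 2: rows with boss_id in {5,7} -> Xena (id 9, depth 2).
Iteration 3: no rows with boss_id in {9}; recursion stops.
SUM(depth) = 0 + 1 + 1 + 2 = 4.

4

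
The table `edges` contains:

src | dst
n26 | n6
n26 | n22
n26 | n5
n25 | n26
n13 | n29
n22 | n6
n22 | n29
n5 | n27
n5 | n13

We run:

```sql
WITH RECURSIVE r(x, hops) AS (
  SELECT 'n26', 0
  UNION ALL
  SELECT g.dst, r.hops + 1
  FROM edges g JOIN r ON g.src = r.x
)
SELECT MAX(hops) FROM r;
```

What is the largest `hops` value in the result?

3

Base: (n26, hops=0).
Iteration 1: edges from {n26} -> (n22, hops=1), (n5, hops=1), (n6, hops=1).
Iteration 2: edges from {n22,n5,n6} -> (n13, hops=2), (n27, hops=2), (n29, hops=2), (n6, hops=2).
Iteration 3: edges from {n13,n27,n29,n6} -> (n29, hops=3).
Iteration 4: no outgoing edges from {n29}; recursion stops.
hops values: 0, 1, 1, 1, 2, 2, 2, 2, 3; the maximum is 3.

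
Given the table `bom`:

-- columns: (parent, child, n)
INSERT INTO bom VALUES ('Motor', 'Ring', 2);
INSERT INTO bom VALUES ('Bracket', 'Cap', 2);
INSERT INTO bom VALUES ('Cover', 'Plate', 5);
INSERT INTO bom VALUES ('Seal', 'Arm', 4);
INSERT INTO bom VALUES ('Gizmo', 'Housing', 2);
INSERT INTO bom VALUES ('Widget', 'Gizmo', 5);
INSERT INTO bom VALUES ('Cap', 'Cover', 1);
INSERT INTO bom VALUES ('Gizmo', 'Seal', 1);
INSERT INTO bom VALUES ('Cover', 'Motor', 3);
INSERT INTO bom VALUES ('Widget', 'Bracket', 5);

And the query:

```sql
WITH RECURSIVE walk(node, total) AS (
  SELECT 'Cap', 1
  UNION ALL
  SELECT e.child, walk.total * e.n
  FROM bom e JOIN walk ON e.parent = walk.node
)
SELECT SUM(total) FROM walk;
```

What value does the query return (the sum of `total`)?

Base: (Cap, total=1).
Iteration 1: components of {Cap} -> Cover = 1*1 = 1.
Iteration 2: components of {Cover} -> Motor = 1*3 = 3, Plate = 1*5 = 5.
Iteration 3: components of {Motor,Plate} -> Ring = 3*2 = 6.
Iteration 4: no further components; recursion stops.
SUM(total) = 1 + 1 + 5 + 3 + 6 = 16.

16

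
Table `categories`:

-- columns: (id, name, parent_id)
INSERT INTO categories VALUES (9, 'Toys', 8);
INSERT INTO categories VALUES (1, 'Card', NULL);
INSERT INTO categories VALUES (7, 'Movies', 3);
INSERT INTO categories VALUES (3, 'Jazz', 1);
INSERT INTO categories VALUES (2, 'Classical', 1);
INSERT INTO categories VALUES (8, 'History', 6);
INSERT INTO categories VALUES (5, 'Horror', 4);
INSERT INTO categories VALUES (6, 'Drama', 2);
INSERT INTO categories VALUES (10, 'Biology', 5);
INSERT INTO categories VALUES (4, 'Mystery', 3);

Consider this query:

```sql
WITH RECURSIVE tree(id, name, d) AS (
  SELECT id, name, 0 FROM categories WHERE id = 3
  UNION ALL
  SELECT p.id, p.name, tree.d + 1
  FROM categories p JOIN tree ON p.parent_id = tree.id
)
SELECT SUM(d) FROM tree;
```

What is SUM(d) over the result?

Base: id=3 (Jazz) at d 0.
Iteration 1: rows with parent_id in {3} -> Mystery (id 4, d 1), Movies (id 7, d 1).
Iteration 2: rows with parent_id in {4,7} -> Horror (id 5, d 2).
Iteration 3: rows with parent_id in {5} -> Biology (id 10, d 3).
Iteration 4: no rows with parent_id in {10}; recursion stops.
SUM(d) = 0 + 1 + 1 + 2 + 3 = 7.

7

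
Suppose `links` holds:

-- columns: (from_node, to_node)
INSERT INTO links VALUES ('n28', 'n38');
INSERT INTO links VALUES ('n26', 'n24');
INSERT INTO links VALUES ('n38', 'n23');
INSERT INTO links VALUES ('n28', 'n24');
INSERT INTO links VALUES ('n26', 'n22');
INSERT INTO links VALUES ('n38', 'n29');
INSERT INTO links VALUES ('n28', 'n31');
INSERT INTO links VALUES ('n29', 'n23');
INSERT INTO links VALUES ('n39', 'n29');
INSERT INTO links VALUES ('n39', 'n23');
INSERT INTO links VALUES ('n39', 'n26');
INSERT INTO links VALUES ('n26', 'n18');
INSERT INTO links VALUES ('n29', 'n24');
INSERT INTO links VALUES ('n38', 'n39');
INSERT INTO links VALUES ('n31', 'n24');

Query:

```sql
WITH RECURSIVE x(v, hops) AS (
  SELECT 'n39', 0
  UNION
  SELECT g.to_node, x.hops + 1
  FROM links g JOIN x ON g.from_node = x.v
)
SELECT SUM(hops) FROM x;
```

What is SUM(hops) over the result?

Base: (n39, hops=0).
Iteration 1: edges from {n39} -> (n23, hops=1), (n26, hops=1), (n29, hops=1).
Iteration 2: edges from {n23,n26,n29} -> (n18, hops=2), (n22, hops=2), (n23, hops=2), (n24, hops=2). [UNION drops 1 duplicate row(s)]
Iteration 3: no outgoing edges from {n18,n22,n23,n24}; recursion stops.
SUM(hops) = 0 + 1 + 1 + 1 + 2 + 2 + 2 + 2 = 11.

11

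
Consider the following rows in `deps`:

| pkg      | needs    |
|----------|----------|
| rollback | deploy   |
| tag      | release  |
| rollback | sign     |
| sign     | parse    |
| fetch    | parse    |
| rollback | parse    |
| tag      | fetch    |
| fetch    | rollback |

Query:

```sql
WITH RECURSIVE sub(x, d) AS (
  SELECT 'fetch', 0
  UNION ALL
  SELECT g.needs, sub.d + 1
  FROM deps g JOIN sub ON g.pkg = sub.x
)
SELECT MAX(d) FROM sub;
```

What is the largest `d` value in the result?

Base: (fetch, d=0).
Iteration 1: edges from {fetch} -> (parse, d=1), (rollback, d=1).
Iteration 2: edges from {parse,rollback} -> (deploy, d=2), (parse, d=2), (sign, d=2).
Iteration 3: edges from {deploy,parse,sign} -> (parse, d=3).
Iteration 4: no outgoing edges from {parse}; recursion stops.
d values: 0, 1, 1, 2, 2, 2, 3; the maximum is 3.

3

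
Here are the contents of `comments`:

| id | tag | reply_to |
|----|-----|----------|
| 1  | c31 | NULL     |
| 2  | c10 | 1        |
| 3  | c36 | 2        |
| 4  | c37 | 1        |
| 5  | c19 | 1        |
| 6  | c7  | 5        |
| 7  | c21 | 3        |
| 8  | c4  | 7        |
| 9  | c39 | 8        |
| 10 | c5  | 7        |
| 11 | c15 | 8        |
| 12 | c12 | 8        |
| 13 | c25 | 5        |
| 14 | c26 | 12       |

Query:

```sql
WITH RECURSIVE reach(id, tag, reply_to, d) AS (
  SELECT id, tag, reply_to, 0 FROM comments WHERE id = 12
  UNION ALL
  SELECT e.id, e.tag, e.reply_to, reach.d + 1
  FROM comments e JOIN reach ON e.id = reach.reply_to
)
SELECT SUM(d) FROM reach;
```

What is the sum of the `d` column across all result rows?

15

Base: id=12 (c12), reply_to=8, d 0.
Iteration 1: join on id=8 -> c4 (id 8, reply_to=7, d 1).
Iteration 2: join on id=7 -> c21 (id 7, reply_to=3, d 2).
Iteration 3: join on id=3 -> c36 (id 3, reply_to=2, d 3).
Iteration 4: join on id=2 -> c10 (id 2, reply_to=1, d 4).
Iteration 5: join on id=1 -> c31 (id 1, reply_to=NULL, d 5).
Iteration 6: reply_to is NULL; no match; recursion stops.
SUM(d) = 0 + 1 + 2 + 3 + 4 + 5 = 15.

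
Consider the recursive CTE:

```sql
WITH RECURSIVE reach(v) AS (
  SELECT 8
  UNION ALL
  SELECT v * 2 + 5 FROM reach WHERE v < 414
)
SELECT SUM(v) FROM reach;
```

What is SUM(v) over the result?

1616

Base: v=8.
Iteration 1: 8 < 414 holds -> v = 8 * 2 + 5 = 21.
Iteration 2: 21 < 414 holds -> v = 21 * 2 + 5 = 47.
Iteration 3: 47 < 414 holds -> v = 47 * 2 + 5 = 99.
Iteration 4: 99 < 414 holds -> v = 99 * 2 + 5 = 203.
Iteration 5: 203 < 414 holds -> v = 203 * 2 + 5 = 411.
Iteration 6: 411 < 414 holds -> v = 411 * 2 + 5 = 827.
Iteration 7: 827 < 414 fails; recursion stops.
SUM(v) = 8 + 21 + 47 + 99 + 203 + 411 + 827 = 1616.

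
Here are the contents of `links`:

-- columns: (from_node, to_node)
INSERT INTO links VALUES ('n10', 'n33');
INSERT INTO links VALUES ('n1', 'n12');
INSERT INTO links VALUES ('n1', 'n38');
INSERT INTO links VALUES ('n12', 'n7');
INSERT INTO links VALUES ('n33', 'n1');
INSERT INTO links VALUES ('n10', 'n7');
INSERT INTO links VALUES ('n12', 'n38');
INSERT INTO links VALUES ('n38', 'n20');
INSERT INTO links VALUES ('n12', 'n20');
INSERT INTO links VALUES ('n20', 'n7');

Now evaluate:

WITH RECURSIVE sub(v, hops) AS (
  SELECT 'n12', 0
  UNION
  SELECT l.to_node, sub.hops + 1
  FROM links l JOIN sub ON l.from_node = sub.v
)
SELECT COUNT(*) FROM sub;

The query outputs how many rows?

Base: (n12, hops=0).
Iteration 1: edges from {n12} -> (n20, hops=1), (n38, hops=1), (n7, hops=1).
Iteration 2: edges from {n20,n38,n7} -> (n20, hops=2), (n7, hops=2).
Iteration 3: edges from {n20,n7} -> (n7, hops=3).
Iteration 4: no outgoing edges from {n7}; recursion stops.
Total rows emitted: 7.

7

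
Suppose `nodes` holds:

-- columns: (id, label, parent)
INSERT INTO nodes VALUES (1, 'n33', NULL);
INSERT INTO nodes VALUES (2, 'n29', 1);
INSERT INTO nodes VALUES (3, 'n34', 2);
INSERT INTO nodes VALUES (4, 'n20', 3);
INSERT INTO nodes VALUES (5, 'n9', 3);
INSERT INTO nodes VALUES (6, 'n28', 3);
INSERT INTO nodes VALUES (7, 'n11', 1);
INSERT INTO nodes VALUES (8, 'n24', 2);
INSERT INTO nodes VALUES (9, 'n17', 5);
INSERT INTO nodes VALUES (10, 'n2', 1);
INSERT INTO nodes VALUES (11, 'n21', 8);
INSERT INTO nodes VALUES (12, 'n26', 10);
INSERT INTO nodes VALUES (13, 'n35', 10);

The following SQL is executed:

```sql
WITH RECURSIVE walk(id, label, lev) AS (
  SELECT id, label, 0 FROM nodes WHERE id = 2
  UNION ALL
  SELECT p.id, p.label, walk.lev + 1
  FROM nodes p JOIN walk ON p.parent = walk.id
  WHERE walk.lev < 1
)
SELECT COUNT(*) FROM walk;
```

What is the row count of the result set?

Base: id=2 (n29) at lev 0.
Iteration 1: rows with parent in {2} -> n34 (id 3, lev 1), n24 (id 8, lev 1).
Iteration 2: lev < 1 fails for all current rows; recursion stops.
Total rows emitted: 3.

3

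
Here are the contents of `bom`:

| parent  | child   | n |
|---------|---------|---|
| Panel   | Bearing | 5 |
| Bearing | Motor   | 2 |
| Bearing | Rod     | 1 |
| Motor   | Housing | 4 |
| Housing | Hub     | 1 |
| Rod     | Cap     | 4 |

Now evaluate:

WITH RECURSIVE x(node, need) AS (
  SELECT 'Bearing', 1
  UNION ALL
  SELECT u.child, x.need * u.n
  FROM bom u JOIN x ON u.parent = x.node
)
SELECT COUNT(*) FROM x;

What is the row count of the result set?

6

Base: (Bearing, need=1).
Iteration 1: components of {Bearing} -> Motor = 1*2 = 2, Rod = 1*1 = 1.
Iteration 2: components of {Motor,Rod} -> Cap = 1*4 = 4, Housing = 2*4 = 8.
Iteration 3: components of {Cap,Housing} -> Hub = 8*1 = 8.
Iteration 4: no further components; recursion stops.
Total rows emitted: 6.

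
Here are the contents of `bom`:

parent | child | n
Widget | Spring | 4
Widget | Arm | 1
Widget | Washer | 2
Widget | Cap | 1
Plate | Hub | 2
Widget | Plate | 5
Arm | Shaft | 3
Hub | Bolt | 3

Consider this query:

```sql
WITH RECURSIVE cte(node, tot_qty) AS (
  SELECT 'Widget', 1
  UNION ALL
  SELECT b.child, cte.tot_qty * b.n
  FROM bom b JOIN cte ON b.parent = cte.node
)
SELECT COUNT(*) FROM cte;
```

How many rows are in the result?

9

Base: (Widget, tot_qty=1).
Iteration 1: components of {Widget} -> Arm = 1*1 = 1, Cap = 1*1 = 1, Plate = 1*5 = 5, Spring = 1*4 = 4, Washer = 1*2 = 2.
Iteration 2: components of {Arm,Cap,Plate,Spring,Washer} -> Hub = 5*2 = 10, Shaft = 1*3 = 3.
Iteration 3: components of {Hub,Shaft} -> Bolt = 10*3 = 30.
Iteration 4: no further components; recursion stops.
Total rows emitted: 9.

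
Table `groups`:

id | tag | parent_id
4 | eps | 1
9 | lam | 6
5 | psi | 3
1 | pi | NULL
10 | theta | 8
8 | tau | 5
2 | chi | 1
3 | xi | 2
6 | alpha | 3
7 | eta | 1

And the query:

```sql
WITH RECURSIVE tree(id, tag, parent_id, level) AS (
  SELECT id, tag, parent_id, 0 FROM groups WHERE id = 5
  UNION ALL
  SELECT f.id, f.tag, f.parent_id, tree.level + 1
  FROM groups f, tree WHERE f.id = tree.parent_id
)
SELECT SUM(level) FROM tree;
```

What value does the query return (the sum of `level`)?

6

Base: id=5 (psi), parent_id=3, level 0.
Iteration 1: join on id=3 -> xi (id 3, parent_id=2, level 1).
Iteration 2: join on id=2 -> chi (id 2, parent_id=1, level 2).
Iteration 3: join on id=1 -> pi (id 1, parent_id=NULL, level 3).
Iteration 4: parent_id is NULL; no match; recursion stops.
SUM(level) = 0 + 1 + 2 + 3 = 6.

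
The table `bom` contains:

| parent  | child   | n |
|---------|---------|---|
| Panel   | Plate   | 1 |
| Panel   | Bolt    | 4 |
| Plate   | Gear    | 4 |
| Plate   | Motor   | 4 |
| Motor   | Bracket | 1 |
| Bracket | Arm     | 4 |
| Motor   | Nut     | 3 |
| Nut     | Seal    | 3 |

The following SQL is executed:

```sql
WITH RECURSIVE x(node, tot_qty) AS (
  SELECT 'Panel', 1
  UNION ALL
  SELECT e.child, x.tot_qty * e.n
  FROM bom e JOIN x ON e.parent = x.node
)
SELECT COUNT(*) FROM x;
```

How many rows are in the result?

Base: (Panel, tot_qty=1).
Iteration 1: components of {Panel} -> Bolt = 1*4 = 4, Plate = 1*1 = 1.
Iteration 2: components of {Bolt,Plate} -> Gear = 1*4 = 4, Motor = 1*4 = 4.
Iteration 3: components of {Gear,Motor} -> Bracket = 4*1 = 4, Nut = 4*3 = 12.
Iteration 4: components of {Bracket,Nut} -> Arm = 4*4 = 16, Seal = 12*3 = 36.
Iteration 5: no further components; recursion stops.
Total rows emitted: 9.

9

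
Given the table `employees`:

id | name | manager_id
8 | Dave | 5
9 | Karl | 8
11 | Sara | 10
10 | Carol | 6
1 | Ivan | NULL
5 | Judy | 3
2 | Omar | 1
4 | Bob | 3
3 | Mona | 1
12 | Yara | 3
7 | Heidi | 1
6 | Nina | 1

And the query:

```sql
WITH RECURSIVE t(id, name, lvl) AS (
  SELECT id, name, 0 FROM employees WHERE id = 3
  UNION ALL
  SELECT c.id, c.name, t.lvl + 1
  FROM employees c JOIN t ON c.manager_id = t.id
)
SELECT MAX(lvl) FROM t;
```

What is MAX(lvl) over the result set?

3

Base: id=3 (Mona) at lvl 0.
Iteration 1: rows with manager_id in {3} -> Bob (id 4, lvl 1), Judy (id 5, lvl 1), Yara (id 12, lvl 1).
Iteration 2: rows with manager_id in {4,5,12} -> Dave (id 8, lvl 2).
Iteration 3: rows with manager_id in {8} -> Karl (id 9, lvl 3).
Iteration 4: no rows with manager_id in {9}; recursion stops.
lvl values: 0, 1, 1, 1, 2, 3; the maximum is 3.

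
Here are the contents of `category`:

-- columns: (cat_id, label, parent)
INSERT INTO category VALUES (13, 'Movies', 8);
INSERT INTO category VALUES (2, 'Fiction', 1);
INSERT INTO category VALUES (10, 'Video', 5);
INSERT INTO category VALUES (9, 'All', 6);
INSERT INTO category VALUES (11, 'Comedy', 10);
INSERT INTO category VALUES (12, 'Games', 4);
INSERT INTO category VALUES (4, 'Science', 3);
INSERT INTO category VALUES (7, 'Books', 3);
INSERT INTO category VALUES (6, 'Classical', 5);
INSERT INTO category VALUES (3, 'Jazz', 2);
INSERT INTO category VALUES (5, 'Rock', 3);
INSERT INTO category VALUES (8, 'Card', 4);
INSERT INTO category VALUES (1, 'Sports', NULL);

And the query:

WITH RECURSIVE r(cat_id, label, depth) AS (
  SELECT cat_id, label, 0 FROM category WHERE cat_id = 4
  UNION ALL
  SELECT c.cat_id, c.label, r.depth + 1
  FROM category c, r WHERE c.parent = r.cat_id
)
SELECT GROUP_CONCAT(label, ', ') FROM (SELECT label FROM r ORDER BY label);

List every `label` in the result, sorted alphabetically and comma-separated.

Card, Games, Movies, Science

Base: cat_id=4 (Science) at depth 0.
Iteration 1: rows with parent in {4} -> Card (id 8, depth 1), Games (id 12, depth 1).
Iteration 2: rows with parent in {8,12} -> Movies (id 13, depth 2).
Iteration 3: no rows with parent in {13}; recursion stops.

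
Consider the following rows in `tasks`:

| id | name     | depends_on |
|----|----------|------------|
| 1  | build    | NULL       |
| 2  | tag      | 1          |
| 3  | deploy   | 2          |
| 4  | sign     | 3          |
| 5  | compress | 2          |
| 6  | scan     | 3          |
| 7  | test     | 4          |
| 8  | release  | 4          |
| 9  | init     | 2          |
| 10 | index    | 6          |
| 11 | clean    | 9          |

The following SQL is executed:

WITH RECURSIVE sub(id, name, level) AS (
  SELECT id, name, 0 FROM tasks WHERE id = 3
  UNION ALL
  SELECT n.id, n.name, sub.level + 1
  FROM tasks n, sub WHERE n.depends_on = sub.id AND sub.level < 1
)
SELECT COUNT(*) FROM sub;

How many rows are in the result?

Base: id=3 (deploy) at level 0.
Iteration 1: rows with depends_on in {3} -> sign (id 4, level 1), scan (id 6, level 1).
Iteration 2: level < 1 fails for all current rows; recursion stops.
Total rows emitted: 3.

3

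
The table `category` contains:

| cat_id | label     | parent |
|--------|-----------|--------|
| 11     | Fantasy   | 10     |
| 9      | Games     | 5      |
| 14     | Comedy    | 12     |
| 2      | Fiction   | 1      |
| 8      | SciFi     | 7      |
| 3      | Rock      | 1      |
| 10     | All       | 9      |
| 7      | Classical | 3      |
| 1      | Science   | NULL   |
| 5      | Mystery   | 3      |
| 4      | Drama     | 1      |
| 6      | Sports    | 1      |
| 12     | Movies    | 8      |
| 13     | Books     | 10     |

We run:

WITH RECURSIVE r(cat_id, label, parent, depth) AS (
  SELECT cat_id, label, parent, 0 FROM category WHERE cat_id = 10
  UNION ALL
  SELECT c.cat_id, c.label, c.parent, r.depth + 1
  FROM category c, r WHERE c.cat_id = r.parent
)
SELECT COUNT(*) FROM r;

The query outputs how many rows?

5

Base: cat_id=10 (All), parent=9, depth 0.
Iteration 1: join on cat_id=9 -> Games (id 9, parent=5, depth 1).
Iteration 2: join on cat_id=5 -> Mystery (id 5, parent=3, depth 2).
Iteration 3: join on cat_id=3 -> Rock (id 3, parent=1, depth 3).
Iteration 4: join on cat_id=1 -> Science (id 1, parent=NULL, depth 4).
Iteration 5: parent is NULL; no match; recursion stops.
Total rows emitted: 5.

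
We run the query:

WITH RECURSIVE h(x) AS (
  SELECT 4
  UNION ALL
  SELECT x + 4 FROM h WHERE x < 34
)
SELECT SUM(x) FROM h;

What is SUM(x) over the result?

Base: x=4.
Iteration 1: 4 < 34 holds -> x = 4 + 4 = 8.
Iteration 2: 8 < 34 holds -> x = 8 + 4 = 12.
Iteration 3: 12 < 34 holds -> x = 12 + 4 = 16.
Iteration 4: 16 < 34 holds -> x = 16 + 4 = 20.
Iteration 5: 20 < 34 holds -> x = 20 + 4 = 24.
Iteration 6: 24 < 34 holds -> x = 24 + 4 = 28.
Iteration 7: 28 < 34 holds -> x = 28 + 4 = 32.
Iteration 8: 32 < 34 holds -> x = 32 + 4 = 36.
Iteration 9: 36 < 34 fails; recursion stops.
SUM(x) = 4 + 8 + 12 + 16 + 20 + 24 + 28 + 32 + 36 = 180.

180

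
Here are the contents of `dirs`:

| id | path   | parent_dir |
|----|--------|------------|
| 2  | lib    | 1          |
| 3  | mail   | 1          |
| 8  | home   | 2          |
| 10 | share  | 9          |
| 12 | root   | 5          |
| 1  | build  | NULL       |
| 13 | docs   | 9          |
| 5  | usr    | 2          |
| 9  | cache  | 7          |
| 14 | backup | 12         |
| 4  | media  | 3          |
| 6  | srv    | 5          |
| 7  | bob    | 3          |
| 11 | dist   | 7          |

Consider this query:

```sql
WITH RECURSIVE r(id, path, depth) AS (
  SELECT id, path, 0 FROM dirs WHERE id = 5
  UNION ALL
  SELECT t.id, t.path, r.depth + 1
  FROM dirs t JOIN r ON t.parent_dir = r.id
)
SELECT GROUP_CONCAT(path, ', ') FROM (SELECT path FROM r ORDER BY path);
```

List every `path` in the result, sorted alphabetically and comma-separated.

backup, root, srv, usr

Base: id=5 (usr) at depth 0.
Iteration 1: rows with parent_dir in {5} -> srv (id 6, depth 1), root (id 12, depth 1).
Iteration 2: rows with parent_dir in {6,12} -> backup (id 14, depth 2).
Iteration 3: no rows with parent_dir in {14}; recursion stops.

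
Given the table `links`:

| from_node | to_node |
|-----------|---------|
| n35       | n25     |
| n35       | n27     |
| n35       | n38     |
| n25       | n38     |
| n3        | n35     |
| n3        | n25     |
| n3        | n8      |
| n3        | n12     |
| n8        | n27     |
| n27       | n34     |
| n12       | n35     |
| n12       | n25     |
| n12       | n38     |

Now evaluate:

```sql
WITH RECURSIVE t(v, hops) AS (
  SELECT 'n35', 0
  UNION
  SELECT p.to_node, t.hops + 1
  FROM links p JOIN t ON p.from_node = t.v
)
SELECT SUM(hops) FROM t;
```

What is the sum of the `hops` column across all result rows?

Base: (n35, hops=0).
Iteration 1: edges from {n35} -> (n25, hops=1), (n27, hops=1), (n38, hops=1).
Iteration 2: edges from {n25,n27,n38} -> (n34, hops=2), (n38, hops=2).
Iteration 3: no outgoing edges from {n34,n38}; recursion stops.
SUM(hops) = 0 + 1 + 1 + 1 + 2 + 2 = 7.

7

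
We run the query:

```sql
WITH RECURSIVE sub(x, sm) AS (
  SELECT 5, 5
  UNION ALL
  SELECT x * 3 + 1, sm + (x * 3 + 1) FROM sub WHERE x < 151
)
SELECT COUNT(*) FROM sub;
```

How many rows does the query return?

5

Base: x=5, sm=5.
Iteration 1: 5 < 151 holds -> x = 5 * 3 + 1 = 16, sm = 5 + 16 = 21.
Iteration 2: 16 < 151 holds -> x = 16 * 3 + 1 = 49, sm = 21 + 49 = 70.
Iteration 3: 49 < 151 holds -> x = 49 * 3 + 1 = 148, sm = 70 + 148 = 218.
Iteration 4: 148 < 151 holds -> x = 148 * 3 + 1 = 445, sm = 218 + 445 = 663.
Iteration 5: 445 < 151 fails; recursion stops.
Total rows emitted: 5.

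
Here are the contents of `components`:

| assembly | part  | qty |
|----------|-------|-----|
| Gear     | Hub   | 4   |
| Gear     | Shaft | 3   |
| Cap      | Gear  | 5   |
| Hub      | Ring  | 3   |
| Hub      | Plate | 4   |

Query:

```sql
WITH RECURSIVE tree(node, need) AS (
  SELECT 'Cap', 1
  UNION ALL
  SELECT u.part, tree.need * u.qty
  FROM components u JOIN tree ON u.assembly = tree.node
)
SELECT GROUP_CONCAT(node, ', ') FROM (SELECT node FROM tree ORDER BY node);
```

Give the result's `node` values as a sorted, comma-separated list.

Cap, Gear, Hub, Plate, Ring, Shaft

Base: (Cap, need=1).
Iteration 1: components of {Cap} -> Gear = 1*5 = 5.
Iteration 2: components of {Gear} -> Hub = 5*4 = 20, Shaft = 5*3 = 15.
Iteration 3: components of {Hub,Shaft} -> Plate = 20*4 = 80, Ring = 20*3 = 60.
Iteration 4: no further components; recursion stops.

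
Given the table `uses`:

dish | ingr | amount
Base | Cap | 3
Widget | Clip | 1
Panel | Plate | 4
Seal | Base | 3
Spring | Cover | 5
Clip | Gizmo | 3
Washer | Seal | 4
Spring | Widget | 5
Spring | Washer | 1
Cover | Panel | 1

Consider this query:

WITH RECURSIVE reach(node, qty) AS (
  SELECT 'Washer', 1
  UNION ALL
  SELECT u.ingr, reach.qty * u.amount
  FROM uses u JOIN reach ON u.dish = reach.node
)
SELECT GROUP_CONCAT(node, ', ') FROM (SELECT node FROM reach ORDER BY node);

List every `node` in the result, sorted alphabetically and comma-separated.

Base: (Washer, qty=1).
Iteration 1: components of {Washer} -> Seal = 1*4 = 4.
Iteration 2: components of {Seal} -> Base = 4*3 = 12.
Iteration 3: components of {Base} -> Cap = 12*3 = 36.
Iteration 4: no further components; recursion stops.

Base, Cap, Seal, Washer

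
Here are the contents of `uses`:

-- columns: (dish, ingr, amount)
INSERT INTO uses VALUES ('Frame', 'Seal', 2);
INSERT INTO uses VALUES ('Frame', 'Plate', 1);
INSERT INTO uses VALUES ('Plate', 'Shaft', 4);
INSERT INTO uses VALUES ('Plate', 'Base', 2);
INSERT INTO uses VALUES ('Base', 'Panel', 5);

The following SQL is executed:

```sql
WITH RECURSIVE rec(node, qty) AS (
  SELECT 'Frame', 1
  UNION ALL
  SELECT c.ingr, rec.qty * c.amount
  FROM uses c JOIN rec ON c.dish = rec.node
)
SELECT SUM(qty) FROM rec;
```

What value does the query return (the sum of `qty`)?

Base: (Frame, qty=1).
Iteration 1: components of {Frame} -> Plate = 1*1 = 1, Seal = 1*2 = 2.
Iteration 2: components of {Plate,Seal} -> Base = 1*2 = 2, Shaft = 1*4 = 4.
Iteration 3: components of {Base,Shaft} -> Panel = 2*5 = 10.
Iteration 4: no further components; recursion stops.
SUM(qty) = 1 + 2 + 1 + 4 + 2 + 10 = 20.

20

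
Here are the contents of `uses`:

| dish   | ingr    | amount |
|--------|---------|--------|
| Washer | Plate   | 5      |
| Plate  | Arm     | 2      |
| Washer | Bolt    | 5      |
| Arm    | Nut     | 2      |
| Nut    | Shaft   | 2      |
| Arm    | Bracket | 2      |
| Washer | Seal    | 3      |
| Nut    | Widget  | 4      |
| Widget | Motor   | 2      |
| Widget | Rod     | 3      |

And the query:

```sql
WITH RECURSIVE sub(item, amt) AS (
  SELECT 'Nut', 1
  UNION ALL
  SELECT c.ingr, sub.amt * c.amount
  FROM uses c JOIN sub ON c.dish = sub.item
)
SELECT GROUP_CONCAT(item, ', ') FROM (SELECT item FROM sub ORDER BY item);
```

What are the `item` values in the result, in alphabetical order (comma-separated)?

Base: (Nut, amt=1).
Iteration 1: components of {Nut} -> Shaft = 1*2 = 2, Widget = 1*4 = 4.
Iteration 2: components of {Shaft,Widget} -> Motor = 4*2 = 8, Rod = 4*3 = 12.
Iteration 3: no further components; recursion stops.

Motor, Nut, Rod, Shaft, Widget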